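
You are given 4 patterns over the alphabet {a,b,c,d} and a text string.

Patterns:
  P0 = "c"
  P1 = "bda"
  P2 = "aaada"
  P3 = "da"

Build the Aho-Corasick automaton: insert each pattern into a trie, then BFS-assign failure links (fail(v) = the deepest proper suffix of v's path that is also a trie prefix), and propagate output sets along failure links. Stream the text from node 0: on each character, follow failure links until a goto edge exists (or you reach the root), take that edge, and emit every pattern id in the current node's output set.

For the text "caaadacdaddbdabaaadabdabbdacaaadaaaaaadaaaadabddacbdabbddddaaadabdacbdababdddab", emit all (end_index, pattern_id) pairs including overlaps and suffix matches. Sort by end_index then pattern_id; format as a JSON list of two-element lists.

Build:
Trie nodes:
  0='ε' goto a→5 b→2 c→1 d→10
  1='c' goto ·  ←P0
  2='b' goto d→3
  3='bd' goto a→4
  4='bda' goto ·  ←P1
  5='a' goto a→6
  6='aa' goto a→7
  7='aaa' goto d→8
  8='aaad' goto a→9
  9='aaada' goto ·  ←P2
  10='d' goto a→11
  11='da' goto ·  ←P3

Failure links (BFS by depth):
  fail(1) 'c': from fail(0)=0 chase 'c': 0 ⇒ 0;  out={0}∪out(0)={0}
  fail(2) 'b': from fail(0)=0 chase 'b': 0 ⇒ 0;  out=∅∪out(0)=∅
  fail(5) 'a': from fail(0)=0 chase 'a': 0 ⇒ 0;  out=∅∪out(0)=∅
  fail(10) 'd': from fail(0)=0 chase 'd': 0 ⇒ 0;  out=∅∪out(0)=∅
  fail(3) 'bd': from fail(2)=0 chase 'd': 0 ⇒ 10;  out=∅∪out(10)=∅
  fail(6) 'aa': from fail(5)=0 chase 'a': 0 ⇒ 5;  out=∅∪out(5)=∅
  fail(11) 'da': from fail(10)=0 chase 'a': 0 ⇒ 5;  out={3}∪out(5)={3}
  fail(4) 'bda': from fail(3)=10 chase 'a': 10 ⇒ 11;  out={1}∪out(11)={1,3}
  fail(7) 'aaa': from fail(6)=5 chase 'a': 5 ⇒ 6;  out=∅∪out(6)=∅
  fail(8) 'aaad': from fail(7)=6 chase 'd': 6→5→0 ⇒ 10;  out=∅∪out(10)=∅
  fail(9) 'aaada': from fail(8)=10 chase 'a': 10 ⇒ 11;  out={2}∪out(11)={2,3}

Run:
i=0 'c': node 0→1  → match P0@[0:0]
i=1 'a': node 1→5 ·f
i=2 'a': node 5→6
i=3 'a': node 6→7
i=4 'd': node 7→8
i=5 'a': node 8→9  → match P2@[1:5],P3@[4:5]
i=6 'c': node 9→1 ·f  → match P0@[6:6]
i=7 'd': node 1→10 ·f
i=8 'a': node 10→11  → match P3@[7:8]
i=9 'd': node 11→10 ·f
i=10 'd': node 10→10 ·f
i=11 'b': node 10→2 ·f
i=12 'd': node 2→3
i=13 'a': node 3→4  → match P1@[11:13],P3@[12:13]
i=14 'b': node 4→2 ·f
i=15 'a': node 2→5 ·f
i=16 'a': node 5→6
i=17 'a': node 6→7
i=18 'd': node 7→8
i=19 'a': node 8→9  → match P2@[15:19],P3@[18:19]
i=20 'b': node 9→2 ·f
i=21 'd': node 2→3
i=22 'a': node 3→4  → match P1@[20:22],P3@[21:22]
i=23 'b': node 4→2 ·f
i=24 'b': node 2→2 ·f
i=25 'd': node 2→3
i=26 'a': node 3→4  → match P1@[24:26],P3@[25:26]
i=27 'c': node 4→1 ·f  → match P0@[27:27]
i=28 'a': node 1→5 ·f
i=29 'a': node 5→6
i=30 'a': node 6→7
i=31 'd': node 7→8
i=32 'a': node 8→9  → match P2@[28:32],P3@[31:32]
i=33 'a': node 9→6 ·f
i=34 'a': node 6→7
i=35 'a': node 7→7 ·f
i=36 'a': node 7→7 ·f
i=37 'a': node 7→7 ·f
i=38 'd': node 7→8
i=39 'a': node 8→9  → match P2@[35:39],P3@[38:39]
i=40 'a': node 9→6 ·f
i=41 'a': node 6→7
i=42 'a': node 7→7 ·f
i=43 'd': node 7→8
i=44 'a': node 8→9  → match P2@[40:44],P3@[43:44]
i=45 'b': node 9→2 ·f
i=46 'd': node 2→3
i=47 'd': node 3→10 ·f
i=48 'a': node 10→11  → match P3@[47:48]
i=49 'c': node 11→1 ·f  → match P0@[49:49]
i=50 'b': node 1→2 ·f
i=51 'd': node 2→3
i=52 'a': node 3→4  → match P1@[50:52],P3@[51:52]
i=53 'b': node 4→2 ·f
i=54 'b': node 2→2 ·f
i=55 'd': node 2→3
i=56 'd': node 3→10 ·f
i=57 'd': node 10→10 ·f
i=58 'd': node 10→10 ·f
i=59 'a': node 10→11  → match P3@[58:59]
i=60 'a': node 11→6 ·f
i=61 'a': node 6→7
i=62 'd': node 7→8
i=63 'a': node 8→9  → match P2@[59:63],P3@[62:63]
i=64 'b': node 9→2 ·f
i=65 'd': node 2→3
i=66 'a': node 3→4  → match P1@[64:66],P3@[65:66]
i=67 'c': node 4→1 ·f  → match P0@[67:67]
i=68 'b': node 1→2 ·f
i=69 'd': node 2→3
i=70 'a': node 3→4  → match P1@[68:70],P3@[69:70]
i=71 'b': node 4→2 ·f
i=72 'a': node 2→5 ·f
i=73 'b': node 5→2 ·f
i=74 'd': node 2→3
i=75 'd': node 3→10 ·f
i=76 'd': node 10→10 ·f
i=77 'a': node 10→11  → match P3@[76:77]
i=78 'b': node 11→2 ·f

Matches: [[0,0],[5,2],[5,3],[6,0],[8,3],[13,1],[13,3],[19,2],[19,3],[22,1],[22,3],[26,1],[26,3],[27,0],[32,2],[32,3],[39,2],[39,3],[44,2],[44,3],[48,3],[49,0],[52,1],[52,3],[59,3],[63,2],[63,3],[66,1],[66,3],[67,0],[70,1],[70,3],[77,3]]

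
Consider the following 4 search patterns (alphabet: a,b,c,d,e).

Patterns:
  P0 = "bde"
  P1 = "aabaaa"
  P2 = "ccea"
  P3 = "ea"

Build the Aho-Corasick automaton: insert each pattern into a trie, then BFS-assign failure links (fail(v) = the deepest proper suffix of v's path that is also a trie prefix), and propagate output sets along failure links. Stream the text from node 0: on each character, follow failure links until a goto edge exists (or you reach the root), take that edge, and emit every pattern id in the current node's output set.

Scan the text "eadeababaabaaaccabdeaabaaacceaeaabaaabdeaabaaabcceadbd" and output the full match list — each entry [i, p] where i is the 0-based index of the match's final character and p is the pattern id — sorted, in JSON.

Construct AC machine:
Trie (insert patterns):
  0='ε' goto a→4 b→1 c→10 e→14
  1='b' goto d→2
  2='bd' goto e→3
  3='bde' goto ·  [P0 ends]
  4='a' goto a→5
  5='aa' goto b→6
  6='aab' goto a→7
  7='aaba' goto a→8
  8='aabaa' goto a→9
  9='aabaaa' goto ·  [P1 ends]
  10='c' goto c→11
  11='cc' goto e→12
  12='cce' goto a→13
  13='ccea' goto ·  [P2 ends]
  14='e' goto a→15
  15='ea' goto ·  [P3 ends]

BFS fail/out derivation:
  n1('b'): parent n0 fail=0; on 'b' 0 → fail=0;  out ∅∪∅=∅
  n4('a'): parent n0 fail=0; on 'a' 0 → fail=0;  out ∅∪∅=∅
  n10('c'): parent n0 fail=0; on 'c' 0 → fail=0;  out ∅∪∅=∅
  n14('e'): parent n0 fail=0; on 'e' 0 → fail=0;  out ∅∪∅=∅
  n2('bd'): parent n1 fail=0; on 'd' 0 → fail=0;  out ∅∪∅=∅
  n5('aa'): parent n4 fail=0; on 'a' 0 → fail=4;  out ∅∪∅=∅
  n11('cc'): parent n10 fail=0; on 'c' 0 → fail=10;  out ∅∪∅=∅
  n15('ea'): parent n14 fail=0; on 'a' 0 → fail=4;  out {3}∪∅={3}
  n3('bde'): parent n2 fail=0; on 'e' 0 → fail=14;  out {0}∪∅={0}
  n6('aab'): parent n5 fail=4; on 'b' 4→0 → fail=1;  out ∅∪∅=∅
  n12('cce'): parent n11 fail=10; on 'e' 10→0 → fail=14;  out ∅∪∅=∅
  n7('aaba'): parent n6 fail=1; on 'a' 1→0 → fail=4;  out ∅∪∅=∅
  n13('ccea'): parent n12 fail=14; on 'a' 14 → fail=15;  out {2}∪{3}={2,3}
  n8('aabaa'): parent n7 fail=4; on 'a' 4 → fail=5;  out ∅∪∅=∅
  n9('aabaaa'): parent n8 fail=5; on 'a' 5→4 → fail=5;  out {1}∪∅={1}

Run:
pos 0 'e': at 14
pos 1 'a': at 15  ** P3@[0:1]
pos 2 'd': at 0 (fail-walked)
pos 3 'e': at 14
pos 4 'a': at 15  ** P3@[3:4]
pos 5 'b': at 1 (fail-walked)
pos 6 'a': at 4 (fail-walked)
pos 7 'b': at 1 (fail-walked)
pos 8 'a': at 4 (fail-walked)
pos 9 'a': at 5
pos 10 'b': at 6
pos 11 'a': at 7
pos 12 'a': at 8
pos 13 'a': at 9  ** P1@[8:13]
pos 14 'c': at 10 (fail-walked)
pos 15 'c': at 11
pos 16 'a': at 4 (fail-walked)
pos 17 'b': at 1 (fail-walked)
pos 18 'd': at 2
pos 19 'e': at 3  ** P0@[17:19]
pos 20 'a': at 15 (fail-walked)  ** P3@[19:20]
pos 21 'a': at 5 (fail-walked)
pos 22 'b': at 6
pos 23 'a': at 7
pos 24 'a': at 8
pos 25 'a': at 9  ** P1@[20:25]
pos 26 'c': at 10 (fail-walked)
pos 27 'c': at 11
pos 28 'e': at 12
pos 29 'a': at 13  ** P2@[26:29],P3@[28:29]
pos 30 'e': at 14 (fail-walked)
pos 31 'a': at 15  ** P3@[30:31]
pos 32 'a': at 5 (fail-walked)
pos 33 'b': at 6
pos 34 'a': at 7
pos 35 'a': at 8
pos 36 'a': at 9  ** P1@[31:36]
pos 37 'b': at 6 (fail-walked)
pos 38 'd': at 2 (fail-walked)
pos 39 'e': at 3  ** P0@[37:39]
pos 40 'a': at 15 (fail-walked)  ** P3@[39:40]
pos 41 'a': at 5 (fail-walked)
pos 42 'b': at 6
pos 43 'a': at 7
pos 44 'a': at 8
pos 45 'a': at 9  ** P1@[40:45]
pos 46 'b': at 6 (fail-walked)
pos 47 'c': at 10 (fail-walked)
pos 48 'c': at 11
pos 49 'e': at 12
pos 50 'a': at 13  ** P2@[47:50],P3@[49:50]
pos 51 'd': at 0 (fail-walked)
pos 52 'b': at 1
pos 53 'd': at 2

Result: [[1,3],[4,3],[13,1],[19,0],[20,3],[25,1],[29,2],[29,3],[31,3],[36,1],[39,0],[40,3],[45,1],[50,2],[50,3]]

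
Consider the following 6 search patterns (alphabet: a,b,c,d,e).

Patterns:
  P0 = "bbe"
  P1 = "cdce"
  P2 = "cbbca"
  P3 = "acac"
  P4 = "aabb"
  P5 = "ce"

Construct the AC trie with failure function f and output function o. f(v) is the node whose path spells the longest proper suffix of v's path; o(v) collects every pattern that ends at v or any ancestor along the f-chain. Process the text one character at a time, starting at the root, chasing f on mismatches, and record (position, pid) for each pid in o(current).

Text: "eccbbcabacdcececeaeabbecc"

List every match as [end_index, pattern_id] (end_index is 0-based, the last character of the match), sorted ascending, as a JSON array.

Build:
Trie (insert patterns):
  0='ε' goto a→12 b→1 c→4
  1='b' goto b→2
  2='bb' goto e→3
  3='bbe' goto ·  ←P0
  4='c' goto b→8 d→5 e→19
  5='cd' goto c→6
  6='cdc' goto e→7
  7='cdce' goto ·  ←P1
  8='cb' goto b→9
  9='cbb' goto c→10
  10='cbbc' goto a→11
  11='cbbca' goto ·  ←P2
  12='a' goto a→16 c→13
  13='ac' goto a→14
  14='aca' goto c→15
  15='acac' goto ·  ←P3
  16='aa' goto b→17
  17='aab' goto b→18
  18='aabb' goto ·  ←P4
  19='ce' goto ·  ←P5

BFS fail/out derivation:
  fail(1) 'b': from fail(0)=0 chase 'b': 0 ⇒ 0;  out=∅∪out(0)=∅
  fail(4) 'c': from fail(0)=0 chase 'c': 0 ⇒ 0;  out=∅∪out(0)=∅
  fail(12) 'a': from fail(0)=0 chase 'a': 0 ⇒ 0;  out=∅∪out(0)=∅
  fail(2) 'bb': from fail(1)=0 chase 'b': 0 ⇒ 1;  out=∅∪out(1)=∅
  fail(5) 'cd': from fail(4)=0 chase 'd': 0 ⇒ 0;  out=∅∪out(0)=∅
  fail(8) 'cb': from fail(4)=0 chase 'b': 0 ⇒ 1;  out=∅∪out(1)=∅
  fail(13) 'ac': from fail(12)=0 chase 'c': 0 ⇒ 4;  out=∅∪out(4)=∅
  fail(16) 'aa': from fail(12)=0 chase 'a': 0 ⇒ 12;  out=∅∪out(12)=∅
  fail(19) 'ce': from fail(4)=0 chase 'e': 0 ⇒ 0;  out={5}∪out(0)={5}
  fail(3) 'bbe': from fail(2)=1 chase 'e': 1→0 ⇒ 0;  out={0}∪out(0)={0}
  fail(6) 'cdc': from fail(5)=0 chase 'c': 0 ⇒ 4;  out=∅∪out(4)=∅
  fail(9) 'cbb': from fail(8)=1 chase 'b': 1 ⇒ 2;  out=∅∪out(2)=∅
  fail(14) 'aca': from fail(13)=4 chase 'a': 4→0 ⇒ 12;  out=∅∪out(12)=∅
  fail(17) 'aab': from fail(16)=12 chase 'b': 12→0 ⇒ 1;  out=∅∪out(1)=∅
  fail(7) 'cdce': from fail(6)=4 chase 'e': 4 ⇒ 19;  out={1}∪out(19)={1,5}
  fail(10) 'cbbc': from fail(9)=2 chase 'c': 2→1→0 ⇒ 4;  out=∅∪out(4)=∅
  fail(15) 'acac': from fail(14)=12 chase 'c': 12 ⇒ 13;  out={3}∪out(13)={3}
  fail(18) 'aabb': from fail(17)=1 chase 'b': 1 ⇒ 2;  out={4}∪out(2)={4}
  fail(11) 'cbbca': from fail(10)=4 chase 'a': 4→0 ⇒ 12;  out={2}∪out(12)={2}

Run:
i=0 'e': node 0→0
i=1 'c': node 0→4
i=2 'c': node 4→4 (fail-walked)
i=3 'b': node 4→8
i=4 'b': node 8→9
i=5 'c': node 9→10
i=6 'a': node 10→11  emit P2@[2:6]
i=7 'b': node 11→1 (fail-walked)
i=8 'a': node 1→12 (fail-walked)
i=9 'c': node 12→13
i=10 'd': node 13→5 (fail-walked)
i=11 'c': node 5→6
i=12 'e': node 6→7  emit P1@[9:12],P5@[11:12]
i=13 'c': node 7→4 (fail-walked)
i=14 'e': node 4→19  emit P5@[13:14]
i=15 'c': node 19→4 (fail-walked)
i=16 'e': node 4→19  emit P5@[15:16]
i=17 'a': node 19→12 (fail-walked)
i=18 'e': node 12→0 (fail-walked)
i=19 'a': node 0→12
i=20 'b': node 12→1 (fail-walked)
i=21 'b': node 1→2
i=22 'e': node 2→3  emit P0@[20:22]
i=23 'c': node 3→4 (fail-walked)
i=24 'c': node 4→4 (fail-walked)

Matches: [[6,2],[12,1],[12,5],[14,5],[16,5],[22,0]]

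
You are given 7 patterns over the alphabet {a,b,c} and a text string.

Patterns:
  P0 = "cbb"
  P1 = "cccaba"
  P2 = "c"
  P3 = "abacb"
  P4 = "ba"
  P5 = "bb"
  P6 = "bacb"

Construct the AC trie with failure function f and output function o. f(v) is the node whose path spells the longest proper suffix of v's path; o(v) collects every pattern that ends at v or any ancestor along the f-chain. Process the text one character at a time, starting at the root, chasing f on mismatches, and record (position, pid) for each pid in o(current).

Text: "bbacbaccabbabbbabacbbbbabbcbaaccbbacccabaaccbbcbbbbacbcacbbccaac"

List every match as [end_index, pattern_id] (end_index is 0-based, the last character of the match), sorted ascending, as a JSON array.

Construct AC machine:
Trie nodes:
  n0 'ε': a→9 b→14 c→1
  n1 'c': b→2 c→4  [P2 ends]
  n2 'cb': b→3
  n3 'cbb': ·  [P0 ends]
  n4 'cc': c→5
  n5 'ccc': a→6
  n6 'ccca': b→7
  n7 'cccab': a→8
  n8 'cccaba': ·  [P1 ends]
  n9 'a': b→10
  n10 'ab': a→11
  n11 'aba': c→12
  n12 'abac': b→13
  n13 'abacb': ·  [P3 ends]
  n14 'b': a→15 b→16
  n15 'ba': c→17  [P4 ends]
  n16 'bb': ·  [P5 ends]
  n17 'bac': b→18
  n18 'bacb': ·  [P6 ends]

BFS fail/out derivation:
  n1('c'): parent n0 fail=0; on 'c' 0 → fail=0;  out {2}∪∅={2}
  n9('a'): parent n0 fail=0; on 'a' 0 → fail=0;  out ∅∪∅=∅
  n14('b'): parent n0 fail=0; on 'b' 0 → fail=0;  out ∅∪∅=∅
  n2('cb'): parent n1 fail=0; on 'b' 0 → fail=14;  out ∅∪∅=∅
  n4('cc'): parent n1 fail=0; on 'c' 0 → fail=1;  out ∅∪{2}={2}
  n10('ab'): parent n9 fail=0; on 'b' 0 → fail=14;  out ∅∪∅=∅
  n15('ba'): parent n14 fail=0; on 'a' 0 → fail=9;  out {4}∪∅={4}
  n16('bb'): parent n14 fail=0; on 'b' 0 → fail=14;  out {5}∪∅={5}
  n3('cbb'): parent n2 fail=14; on 'b' 14 → fail=16;  out {0}∪{5}={0,5}
  n5('ccc'): parent n4 fail=1; on 'c' 1 → fail=4;  out ∅∪{2}={2}
  n11('aba'): parent n10 fail=14; on 'a' 14 → fail=15;  out ∅∪{4}={4}
  n17('bac'): parent n15 fail=9; on 'c' 9→0 → fail=1;  out ∅∪{2}={2}
  n6('ccca'): parent n5 fail=4; on 'a' 4→1→0 → fail=9;  out ∅∪∅=∅
  n12('abac'): parent n11 fail=15; on 'c' 15 → fail=17;  out ∅∪{2}={2}
  n18('bacb'): parent n17 fail=1; on 'b' 1 → fail=2;  out {6}∪∅={6}
  n7('cccab'): parent n6 fail=9; on 'b' 9 → fail=10;  out ∅∪∅=∅
  n13('abacb'): parent n12 fail=17; on 'b' 17 → fail=18;  out {3}∪{6}={3,6}
  n8('cccaba'): parent n7 fail=10; on 'a' 10 → fail=11;  out {1}∪{4}={1,4}

Run:
pos 0 'b': at 14
pos 1 'b': at 16  ** P5@[0:1]
pos 2 'a': at 15 (fail-walked)  ** P4@[1:2]
pos 3 'c': at 17  ** P2@[3:3]
pos 4 'b': at 18  ** P6@[1:4]
pos 5 'a': at 15 (fail-walked)  ** P4@[4:5]
pos 6 'c': at 17  ** P2@[6:6]
pos 7 'c': at 4 (fail-walked)  ** P2@[7:7]
pos 8 'a': at 9 (fail-walked)
pos 9 'b': at 10
pos 10 'b': at 16 (fail-walked)  ** P5@[9:10]
pos 11 'a': at 15 (fail-walked)  ** P4@[10:11]
pos 12 'b': at 10 (fail-walked)
pos 13 'b': at 16 (fail-walked)  ** P5@[12:13]
pos 14 'b': at 16 (fail-walked)  ** P5@[13:14]
pos 15 'a': at 15 (fail-walked)  ** P4@[14:15]
pos 16 'b': at 10 (fail-walked)
pos 17 'a': at 11  ** P4@[16:17]
pos 18 'c': at 12  ** P2@[18:18]
pos 19 'b': at 13  ** P3@[15:19],P6@[16:19]
pos 20 'b': at 3 (fail-walked)  ** P0@[18:20],P5@[19:20]
pos 21 'b': at 16 (fail-walked)  ** P5@[20:21]
pos 22 'b': at 16 (fail-walked)  ** P5@[21:22]
pos 23 'a': at 15 (fail-walked)  ** P4@[22:23]
pos 24 'b': at 10 (fail-walked)
pos 25 'b': at 16 (fail-walked)  ** P5@[24:25]
pos 26 'c': at 1 (fail-walked)  ** P2@[26:26]
pos 27 'b': at 2
pos 28 'a': at 15 (fail-walked)  ** P4@[27:28]
pos 29 'a': at 9 (fail-walked)
pos 30 'c': at 1 (fail-walked)  ** P2@[30:30]
pos 31 'c': at 4  ** P2@[31:31]
pos 32 'b': at 2 (fail-walked)
pos 33 'b': at 3  ** P0@[31:33],P5@[32:33]
pos 34 'a': at 15 (fail-walked)  ** P4@[33:34]
pos 35 'c': at 17  ** P2@[35:35]
pos 36 'c': at 4 (fail-walked)  ** P2@[36:36]
pos 37 'c': at 5  ** P2@[37:37]
pos 38 'a': at 6
pos 39 'b': at 7
pos 40 'a': at 8  ** P1@[35:40],P4@[39:40]
pos 41 'a': at 9 (fail-walked)
pos 42 'c': at 1 (fail-walked)  ** P2@[42:42]
pos 43 'c': at 4  ** P2@[43:43]
pos 44 'b': at 2 (fail-walked)
pos 45 'b': at 3  ** P0@[43:45],P5@[44:45]
pos 46 'c': at 1 (fail-walked)  ** P2@[46:46]
pos 47 'b': at 2
pos 48 'b': at 3  ** P0@[46:48],P5@[47:48]
pos 49 'b': at 16 (fail-walked)  ** P5@[48:49]
pos 50 'b': at 16 (fail-walked)  ** P5@[49:50]
pos 51 'a': at 15 (fail-walked)  ** P4@[50:51]
pos 52 'c': at 17  ** P2@[52:52]
pos 53 'b': at 18  ** P6@[50:53]
pos 54 'c': at 1 (fail-walked)  ** P2@[54:54]
pos 55 'a': at 9 (fail-walked)
pos 56 'c': at 1 (fail-walked)  ** P2@[56:56]
pos 57 'b': at 2
pos 58 'b': at 3  ** P0@[56:58],P5@[57:58]
pos 59 'c': at 1 (fail-walked)  ** P2@[59:59]
pos 60 'c': at 4  ** P2@[60:60]
pos 61 'a': at 9 (fail-walked)
pos 62 'a': at 9 (fail-walked)
pos 63 'c': at 1 (fail-walked)  ** P2@[63:63]

Result: [[1,5],[2,4],[3,2],[4,6],[5,4],[6,2],[7,2],[10,5],[11,4],[13,5],[14,5],[15,4],[17,4],[18,2],[19,3],[19,6],[20,0],[20,5],[21,5],[22,5],[23,4],[25,5],[26,2],[28,4],[30,2],[31,2],[33,0],[33,5],[34,4],[35,2],[36,2],[37,2],[40,1],[40,4],[42,2],[43,2],[45,0],[45,5],[46,2],[48,0],[48,5],[49,5],[50,5],[51,4],[52,2],[53,6],[54,2],[56,2],[58,0],[58,5],[59,2],[60,2],[63,2]]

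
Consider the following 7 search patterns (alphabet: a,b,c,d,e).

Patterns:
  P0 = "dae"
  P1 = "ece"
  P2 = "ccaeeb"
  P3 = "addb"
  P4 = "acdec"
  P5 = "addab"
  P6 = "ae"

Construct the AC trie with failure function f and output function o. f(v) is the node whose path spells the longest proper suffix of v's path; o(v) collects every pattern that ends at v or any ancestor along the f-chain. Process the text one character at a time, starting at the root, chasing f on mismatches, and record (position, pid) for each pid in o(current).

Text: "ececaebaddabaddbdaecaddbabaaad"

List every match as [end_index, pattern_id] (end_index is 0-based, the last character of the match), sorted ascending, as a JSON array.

Build:
Trie (insert patterns):
  n0 'ε': a→13 c→7 d→1 e→4
  n1 'd': a→2
  n2 'da': e→3
  n3 'dae': ·  [P0 ends]
  n4 'e': c→5
  n5 'ec': e→6
  n6 'ece': ·  [P1 ends]
  n7 'c': c→8
  n8 'cc': a→9
  n9 'cca': e→10
  n10 'ccae': e→11
  n11 'ccaee': b→12
  n12 'ccaeeb': ·  [P2 ends]
  n13 'a': c→17 d→14 e→23
  n14 'ad': d→15
  n15 'add': a→21 b→16
  n16 'addb': ·  [P3 ends]
  n17 'ac': d→18
  n18 'acd': e→19
  n19 'acde': c→20
  n20 'acdec': ·  [P4 ends]
  n21 'adda': b→22
  n22 'addab': ·  [P5 ends]
  n23 'ae': ·  [P6 ends]

BFS fail/out derivation:
  n1('d'): parent n0 fail=0; on 'd' 0 → fail=0;  out ∅∪∅=∅
  n4('e'): parent n0 fail=0; on 'e' 0 → fail=0;  out ∅∪∅=∅
  n7('c'): parent n0 fail=0; on 'c' 0 → fail=0;  out ∅∪∅=∅
  n13('a'): parent n0 fail=0; on 'a' 0 → fail=0;  out ∅∪∅=∅
  n2('da'): parent n1 fail=0; on 'a' 0 → fail=13;  out ∅∪∅=∅
  n5('ec'): parent n4 fail=0; on 'c' 0 → fail=7;  out ∅∪∅=∅
  n8('cc'): parent n7 fail=0; on 'c' 0 → fail=7;  out ∅∪∅=∅
  n14('ad'): parent n13 fail=0; on 'd' 0 → fail=1;  out ∅∪∅=∅
  n17('ac'): parent n13 fail=0; on 'c' 0 → fail=7;  out ∅∪∅=∅
  n23('ae'): parent n13 fail=0; on 'e' 0 → fail=4;  out {6}∪∅={6}
  n3('dae'): parent n2 fail=13; on 'e' 13 → fail=23;  out {0}∪{6}={0,6}
  n6('ece'): parent n5 fail=7; on 'e' 7→0 → fail=4;  out {1}∪∅={1}
  n9('cca'): parent n8 fail=7; on 'a' 7→0 → fail=13;  out ∅∪∅=∅
  n15('add'): parent n14 fail=1; on 'd' 1→0 → fail=1;  out ∅∪∅=∅
  n18('acd'): parent n17 fail=7; on 'd' 7→0 → fail=1;  out ∅∪∅=∅
  n10('ccae'): parent n9 fail=13; on 'e' 13 → fail=23;  out ∅∪{6}={6}
  n16('addb'): parent n15 fail=1; on 'b' 1→0 → fail=0;  out {3}∪∅={3}
  n19('acde'): parent n18 fail=1; on 'e' 1→0 → fail=4;  out ∅∪∅=∅
  n21('adda'): parent n15 fail=1; on 'a' 1 → fail=2;  out ∅∪∅=∅
  n11('ccaee'): parent n10 fail=23; on 'e' 23→4→0 → fail=4;  out ∅∪∅=∅
  n20('acdec'): parent n19 fail=4; on 'c' 4 → fail=5;  out {4}∪∅={4}
  n22('addab'): parent n21 fail=2; on 'b' 2→13→0 → fail=0;  out {5}∪∅={5}
  n12('ccaeeb'): parent n11 fail=4; on 'b' 4→0 → fail=0;  out {2}∪∅={2}

Scan:
pos 0 'e': at 4
pos 1 'c': at 5
pos 2 'e': at 6  → match P1@[0:2]
pos 3 'c': at 5 ·f
pos 4 'a': at 13 ·f
pos 5 'e': at 23  → match P6@[4:5]
pos 6 'b': at 0 ·f
pos 7 'a': at 13
pos 8 'd': at 14
pos 9 'd': at 15
pos 10 'a': at 21
pos 11 'b': at 22  → match P5@[7:11]
pos 12 'a': at 13 ·f
pos 13 'd': at 14
pos 14 'd': at 15
pos 15 'b': at 16  → match P3@[12:15]
pos 16 'd': at 1 ·f
pos 17 'a': at 2
pos 18 'e': at 3  → match P0@[16:18],P6@[17:18]
pos 19 'c': at 5 ·f
pos 20 'a': at 13 ·f
pos 21 'd': at 14
pos 22 'd': at 15
pos 23 'b': at 16  → match P3@[20:23]
pos 24 'a': at 13 ·f
pos 25 'b': at 0 ·f
pos 26 'a': at 13
pos 27 'a': at 13 ·f
pos 28 'a': at 13 ·f
pos 29 'd': at 14

Matches: [[2,1],[5,6],[11,5],[15,3],[18,0],[18,6],[23,3]]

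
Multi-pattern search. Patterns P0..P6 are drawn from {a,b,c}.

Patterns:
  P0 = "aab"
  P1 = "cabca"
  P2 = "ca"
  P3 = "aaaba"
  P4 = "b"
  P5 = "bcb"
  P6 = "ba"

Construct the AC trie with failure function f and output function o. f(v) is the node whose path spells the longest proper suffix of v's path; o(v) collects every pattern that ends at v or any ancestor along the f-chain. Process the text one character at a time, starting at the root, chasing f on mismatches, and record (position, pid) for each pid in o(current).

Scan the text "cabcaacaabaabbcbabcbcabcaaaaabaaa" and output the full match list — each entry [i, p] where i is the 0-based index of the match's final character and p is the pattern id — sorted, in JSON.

Construct AC machine:
Trie (insert patterns):
  n0 'ε': a→1 b→12 c→4
  n1 'a': a→2
  n2 'aa': a→9 b→3
  n3 'aab': ·  [P0 ends]
  n4 'c': a→5
  n5 'ca': b→6  [P2 ends]
  n6 'cab': c→7
  n7 'cabc': a→8
  n8 'cabca': ·  [P1 ends]
  n9 'aaa': b→10
  n10 'aaab': a→11
  n11 'aaaba': ·  [P3 ends]
  n12 'b': a→15 c→13  [P4 ends]
  n13 'bc': b→14
  n14 'bcb': ·  [P5 ends]
  n15 'ba': ·  [P6 ends]

BFS fail/out derivation:
  fail(1) 'a': from fail(0)=0 chase 'a': 0 ⇒ 0;  out=∅∪out(0)=∅
  fail(4) 'c': from fail(0)=0 chase 'c': 0 ⇒ 0;  out=∅∪out(0)=∅
  fail(12) 'b': from fail(0)=0 chase 'b': 0 ⇒ 0;  out={4}∪out(0)={4}
  fail(2) 'aa': from fail(1)=0 chase 'a': 0 ⇒ 1;  out=∅∪out(1)=∅
  fail(5) 'ca': from fail(4)=0 chase 'a': 0 ⇒ 1;  out={2}∪out(1)={2}
  fail(13) 'bc': from fail(12)=0 chase 'c': 0 ⇒ 4;  out=∅∪out(4)=∅
  fail(15) 'ba': from fail(12)=0 chase 'a': 0 ⇒ 1;  out={6}∪out(1)={6}
  fail(3) 'aab': from fail(2)=1 chase 'b': 1→0 ⇒ 12;  out={0}∪out(12)={0,4}
  fail(6) 'cab': from fail(5)=1 chase 'b': 1→0 ⇒ 12;  out=∅∪out(12)={4}
  fail(9) 'aaa': from fail(2)=1 chase 'a': 1 ⇒ 2;  out=∅∪out(2)=∅
  fail(14) 'bcb': from fail(13)=4 chase 'b': 4→0 ⇒ 12;  out={5}∪out(12)={4,5}
  fail(7) 'cabc': from fail(6)=12 chase 'c': 12 ⇒ 13;  out=∅∪out(13)=∅
  fail(10) 'aaab': from fail(9)=2 chase 'b': 2 ⇒ 3;  out=∅∪out(3)={0,4}
  fail(8) 'cabca': from fail(7)=13 chase 'a': 13→4 ⇒ 5;  out={1}∪out(5)={1,2}
  fail(11) 'aaaba': from fail(10)=3 chase 'a': 3→12 ⇒ 15;  out={3}∪out(15)={3,6}

Run:
[0] read 'c'  n0⇒n4
[1] read 'a'  n4⇒n5  emit P2@[0:1]
[2] read 'b'  n5⇒n6  emit P4@[2:2]
[3] read 'c'  n6⇒n7
[4] read 'a'  n7⇒n8  emit P1@[0:4],P2@[3:4]
[5] read 'a'  n8⇒n2 (via fail)
[6] read 'c'  n2⇒n4 (via fail)
[7] read 'a'  n4⇒n5  emit P2@[6:7]
[8] read 'a'  n5⇒n2 (via fail)
[9] read 'b'  n2⇒n3  emit P0@[7:9],P4@[9:9]
[10] read 'a'  n3⇒n15 (via fail)  emit P6@[9:10]
[11] read 'a'  n15⇒n2 (via fail)
[12] read 'b'  n2⇒n3  emit P0@[10:12],P4@[12:12]
[13] read 'b'  n3⇒n12 (via fail)  emit P4@[13:13]
[14] read 'c'  n12⇒n13
[15] read 'b'  n13⇒n14  emit P4@[15:15],P5@[13:15]
[16] read 'a'  n14⇒n15 (via fail)  emit P6@[15:16]
[17] read 'b'  n15⇒n12 (via fail)  emit P4@[17:17]
[18] read 'c'  n12⇒n13
[19] read 'b'  n13⇒n14  emit P4@[19:19],P5@[17:19]
[20] read 'c'  n14⇒n13 (via fail)
[21] read 'a'  n13⇒n5 (via fail)  emit P2@[20:21]
[22] read 'b'  n5⇒n6  emit P4@[22:22]
[23] read 'c'  n6⇒n7
[24] read 'a'  n7⇒n8  emit P1@[20:24],P2@[23:24]
[25] read 'a'  n8⇒n2 (via fail)
[26] read 'a'  n2⇒n9
[27] read 'a'  n9⇒n9 (via fail)
[28] read 'a'  n9⇒n9 (via fail)
[29] read 'b'  n9⇒n10  emit P0@[27:29],P4@[29:29]
[30] read 'a'  n10⇒n11  emit P3@[26:30],P6@[29:30]
[31] read 'a'  n11⇒n2 (via fail)
[32] read 'a'  n2⇒n9

Matches: [[1,2],[2,4],[4,1],[4,2],[7,2],[9,0],[9,4],[10,6],[12,0],[12,4],[13,4],[15,4],[15,5],[16,6],[17,4],[19,4],[19,5],[21,2],[22,4],[24,1],[24,2],[29,0],[29,4],[30,3],[30,6]]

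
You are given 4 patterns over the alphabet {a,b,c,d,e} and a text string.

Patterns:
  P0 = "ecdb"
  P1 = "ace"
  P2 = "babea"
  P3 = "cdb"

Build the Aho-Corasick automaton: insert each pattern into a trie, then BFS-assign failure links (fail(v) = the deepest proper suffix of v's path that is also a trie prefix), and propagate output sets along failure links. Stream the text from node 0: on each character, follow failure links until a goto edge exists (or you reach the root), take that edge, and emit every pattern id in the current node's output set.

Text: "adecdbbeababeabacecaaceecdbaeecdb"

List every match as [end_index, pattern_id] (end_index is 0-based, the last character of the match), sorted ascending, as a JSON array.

Construct AC machine:
Trie (insert patterns):
  0='ε' goto a→5 b→8 c→13 e→1
  1='e' goto c→2
  2='ec' goto d→3
  3='ecd' goto b→4
  4='ecdb' goto ·  ←P0
  5='a' goto c→6
  6='ac' goto e→7
  7='ace' goto ·  ←P1
  8='b' goto a→9
  9='ba' goto b→10
  10='bab' goto e→11
  11='babe' goto a→12
  12='babea' goto ·  ←P2
  13='c' goto d→14
  14='cd' goto b→15
  15='cdb' goto ·  ←P3

BFS fail/out derivation:
  fail(1) 'e': from fail(0)=0 chase 'e': 0 ⇒ 0;  out=∅∪out(0)=∅
  fail(5) 'a': from fail(0)=0 chase 'a': 0 ⇒ 0;  out=∅∪out(0)=∅
  fail(8) 'b': from fail(0)=0 chase 'b': 0 ⇒ 0;  out=∅∪out(0)=∅
  fail(13) 'c': from fail(0)=0 chase 'c': 0 ⇒ 0;  out=∅∪out(0)=∅
  fail(2) 'ec': from fail(1)=0 chase 'c': 0 ⇒ 13;  out=∅∪out(13)=∅
  fail(6) 'ac': from fail(5)=0 chase 'c': 0 ⇒ 13;  out=∅∪out(13)=∅
  fail(9) 'ba': from fail(8)=0 chase 'a': 0 ⇒ 5;  out=∅∪out(5)=∅
  fail(14) 'cd': from fail(13)=0 chase 'd': 0 ⇒ 0;  out=∅∪out(0)=∅
  fail(3) 'ecd': from fail(2)=13 chase 'd': 13 ⇒ 14;  out=∅∪out(14)=∅
  fail(7) 'ace': from fail(6)=13 chase 'e': 13→0 ⇒ 1;  out={1}∪out(1)={1}
  fail(10) 'bab': from fail(9)=5 chase 'b': 5→0 ⇒ 8;  out=∅∪out(8)=∅
  fail(15) 'cdb': from fail(14)=0 chase 'b': 0 ⇒ 8;  out={3}∪out(8)={3}
  fail(4) 'ecdb': from fail(3)=14 chase 'b': 14 ⇒ 15;  out={0}∪out(15)={0,3}
  fail(11) 'babe': from fail(10)=8 chase 'e': 8→0 ⇒ 1;  out=∅∪out(1)=∅
  fail(12) 'babea': from fail(11)=1 chase 'a': 1→0 ⇒ 5;  out={2}∪out(5)={2}

Run:
[0] read 'a'  n0⇒n5
[1] read 'd'  n5⇒n0 (via fail)
[2] read 'e'  n0⇒n1
[3] read 'c'  n1⇒n2
[4] read 'd'  n2⇒n3
[5] read 'b'  n3⇒n4  emit P0@[2:5],P3@[3:5]
[6] read 'b'  n4⇒n8 (via fail)
[7] read 'e'  n8⇒n1 (via fail)
[8] read 'a'  n1⇒n5 (via fail)
[9] read 'b'  n5⇒n8 (via fail)
[10] read 'a'  n8⇒n9
[11] read 'b'  n9⇒n10
[12] read 'e'  n10⇒n11
[13] read 'a'  n11⇒n12  emit P2@[9:13]
[14] read 'b'  n12⇒n8 (via fail)
[15] read 'a'  n8⇒n9
[16] read 'c'  n9⇒n6 (via fail)
[17] read 'e'  n6⇒n7  emit P1@[15:17]
[18] read 'c'  n7⇒n2 (via fail)
[19] read 'a'  n2⇒n5 (via fail)
[20] read 'a'  n5⇒n5 (via fail)
[21] read 'c'  n5⇒n6
[22] read 'e'  n6⇒n7  emit P1@[20:22]
[23] read 'e'  n7⇒n1 (via fail)
[24] read 'c'  n1⇒n2
[25] read 'd'  n2⇒n3
[26] read 'b'  n3⇒n4  emit P0@[23:26],P3@[24:26]
[27] read 'a'  n4⇒n9 (via fail)
[28] read 'e'  n9⇒n1 (via fail)
[29] read 'e'  n1⇒n1 (via fail)
[30] read 'c'  n1⇒n2
[31] read 'd'  n2⇒n3
[32] read 'b'  n3⇒n4  emit P0@[29:32],P3@[30:32]

Result: [[5,0],[5,3],[13,2],[17,1],[22,1],[26,0],[26,3],[32,0],[32,3]]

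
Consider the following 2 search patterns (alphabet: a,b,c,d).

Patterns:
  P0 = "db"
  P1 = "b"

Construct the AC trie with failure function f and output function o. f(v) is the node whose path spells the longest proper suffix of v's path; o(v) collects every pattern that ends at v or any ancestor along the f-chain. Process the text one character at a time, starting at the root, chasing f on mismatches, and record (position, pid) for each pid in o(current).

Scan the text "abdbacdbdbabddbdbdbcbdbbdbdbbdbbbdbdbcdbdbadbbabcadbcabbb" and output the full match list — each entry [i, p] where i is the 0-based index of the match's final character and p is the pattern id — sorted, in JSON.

Build automaton:
Trie nodes:
  0='ε' goto b→3 d→1
  1='d' goto b→2
  2='db' goto ·  [P0 ends]
  3='b' goto ·  [P1 ends]

BFS fail/out derivation:
  fail(1) 'd': from fail(0)=0 chase 'd': 0 ⇒ 0;  out=∅∪out(0)=∅
  fail(3) 'b': from fail(0)=0 chase 'b': 0 ⇒ 0;  out={1}∪out(0)={1}
  fail(2) 'db': from fail(1)=0 chase 'b': 0 ⇒ 3;  out={0}∪out(3)={0,1}

Scan:
[0] read 'a'  n0⇒n0
[1] read 'b'  n0⇒n3  emit P1@[1:1]
[2] read 'd'  n3⇒n1 (fail-walked)
[3] read 'b'  n1⇒n2  emit P0@[2:3],P1@[3:3]
[4] read 'a'  n2⇒n0 (fail-walked)
[5] read 'c'  n0⇒n0
[6] read 'd'  n0⇒n1
[7] read 'b'  n1⇒n2  emit P0@[6:7],P1@[7:7]
[8] read 'd'  n2⇒n1 (fail-walked)
[9] read 'b'  n1⇒n2  emit P0@[8:9],P1@[9:9]
[10] read 'a'  n2⇒n0 (fail-walked)
[11] read 'b'  n0⇒n3  emit P1@[11:11]
[12] read 'd'  n3⇒n1 (fail-walked)
[13] read 'd'  n1⇒n1 (fail-walked)
[14] read 'b'  n1⇒n2  emit P0@[13:14],P1@[14:14]
[15] read 'd'  n2⇒n1 (fail-walked)
[16] read 'b'  n1⇒n2  emit P0@[15:16],P1@[16:16]
[17] read 'd'  n2⇒n1 (fail-walked)
[18] read 'b'  n1⇒n2  emit P0@[17:18],P1@[18:18]
[19] read 'c'  n2⇒n0 (fail-walked)
[20] read 'b'  n0⇒n3  emit P1@[20:20]
[21] read 'd'  n3⇒n1 (fail-walked)
[22] read 'b'  n1⇒n2  emit P0@[21:22],P1@[22:22]
[23] read 'b'  n2⇒n3 (fail-walked)  emit P1@[23:23]
[24] read 'd'  n3⇒n1 (fail-walked)
[25] read 'b'  n1⇒n2  emit P0@[24:25],P1@[25:25]
[26] read 'd'  n2⇒n1 (fail-walked)
[27] read 'b'  n1⇒n2  emit P0@[26:27],P1@[27:27]
[28] read 'b'  n2⇒n3 (fail-walked)  emit P1@[28:28]
[29] read 'd'  n3⇒n1 (fail-walked)
[30] read 'b'  n1⇒n2  emit P0@[29:30],P1@[30:30]
[31] read 'b'  n2⇒n3 (fail-walked)  emit P1@[31:31]
[32] read 'b'  n3⇒n3 (fail-walked)  emit P1@[32:32]
[33] read 'd'  n3⇒n1 (fail-walked)
[34] read 'b'  n1⇒n2  emit P0@[33:34],P1@[34:34]
[35] read 'd'  n2⇒n1 (fail-walked)
[36] read 'b'  n1⇒n2  emit P0@[35:36],P1@[36:36]
[37] read 'c'  n2⇒n0 (fail-walked)
[38] read 'd'  n0⇒n1
[39] read 'b'  n1⇒n2  emit P0@[38:39],P1@[39:39]
[40] read 'd'  n2⇒n1 (fail-walked)
[41] read 'b'  n1⇒n2  emit P0@[40:41],P1@[41:41]
[42] read 'a'  n2⇒n0 (fail-walked)
[43] read 'd'  n0⇒n1
[44] read 'b'  n1⇒n2  emit P0@[43:44],P1@[44:44]
[45] read 'b'  n2⇒n3 (fail-walked)  emit P1@[45:45]
[46] read 'a'  n3⇒n0 (fail-walked)
[47] read 'b'  n0⇒n3  emit P1@[47:47]
[48] read 'c'  n3⇒n0 (fail-walked)
[49] read 'a'  n0⇒n0
[50] read 'd'  n0⇒n1
[51] read 'b'  n1⇒n2  emit P0@[50:51],P1@[51:51]
[52] read 'c'  n2⇒n0 (fail-walked)
[53] read 'a'  n0⇒n0
[54] read 'b'  n0⇒n3  emit P1@[54:54]
[55] read 'b'  n3⇒n3 (fail-walked)  emit P1@[55:55]
[56] read 'b'  n3⇒n3 (fail-walked)  emit P1@[56:56]

Result: [[1,1],[3,0],[3,1],[7,0],[7,1],[9,0],[9,1],[11,1],[14,0],[14,1],[16,0],[16,1],[18,0],[18,1],[20,1],[22,0],[22,1],[23,1],[25,0],[25,1],[27,0],[27,1],[28,1],[30,0],[30,1],[31,1],[32,1],[34,0],[34,1],[36,0],[36,1],[39,0],[39,1],[41,0],[41,1],[44,0],[44,1],[45,1],[47,1],[51,0],[51,1],[54,1],[55,1],[56,1]]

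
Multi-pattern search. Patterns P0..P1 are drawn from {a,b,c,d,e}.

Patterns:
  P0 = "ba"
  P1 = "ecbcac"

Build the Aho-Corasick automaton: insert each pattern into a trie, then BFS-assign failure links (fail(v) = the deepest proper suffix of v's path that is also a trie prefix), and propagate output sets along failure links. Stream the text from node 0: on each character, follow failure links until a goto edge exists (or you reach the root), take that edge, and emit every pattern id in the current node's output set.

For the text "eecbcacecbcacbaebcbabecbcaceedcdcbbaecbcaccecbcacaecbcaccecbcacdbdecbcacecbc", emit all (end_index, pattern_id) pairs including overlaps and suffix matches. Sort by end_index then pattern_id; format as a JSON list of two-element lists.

Build automaton:
Trie (insert patterns):
  n0 'ε': b→1 e→3
  n1 'b': a→2
  n2 'ba': ·  [P0 ends]
  n3 'e': c→4
  n4 'ec': b→5
  n5 'ecb': c→6
  n6 'ecbc': a→7
  n7 'ecbca': c→8
  n8 'ecbcac': ·  [P1 ends]

Failure links (BFS by depth):
  n1('b'): parent n0 fail=0; on 'b' 0 → fail=0;  out ∅∪∅=∅
  n3('e'): parent n0 fail=0; on 'e' 0 → fail=0;  out ∅∪∅=∅
  n2('ba'): parent n1 fail=0; on 'a' 0 → fail=0;  out {0}∪∅={0}
  n4('ec'): parent n3 fail=0; on 'c' 0 → fail=0;  out ∅∪∅=∅
  n5('ecb'): parent n4 fail=0; on 'b' 0 → fail=1;  out ∅∪∅=∅
  n6('ecbc'): parent n5 fail=1; on 'c' 1→0 → fail=0;  out ∅∪∅=∅
  n7('ecbca'): parent n6 fail=0; on 'a' 0 → fail=0;  out ∅∪∅=∅
  n8('ecbcac'): parent n7 fail=0; on 'c' 0 → fail=0;  out {1}∪∅={1}

Scan:
[0] read 'e'  n0⇒n3
[1] read 'e'  n3⇒n3 ·f
[2] read 'c'  n3⇒n4
[3] read 'b'  n4⇒n5
[4] read 'c'  n5⇒n6
[5] read 'a'  n6⇒n7
[6] read 'c'  n7⇒n8  emit P1@[1:6]
[7] read 'e'  n8⇒n3 ·f
[8] read 'c'  n3⇒n4
[9] read 'b'  n4⇒n5
[10] read 'c'  n5⇒n6
[11] read 'a'  n6⇒n7
[12] read 'c'  n7⇒n8  emit P1@[7:12]
[13] read 'b'  n8⇒n1 ·f
[14] read 'a'  n1⇒n2  emit P0@[13:14]
[15] read 'e'  n2⇒n3 ·f
[16] read 'b'  n3⇒n1 ·f
[17] read 'c'  n1⇒n0 ·f
[18] read 'b'  n0⇒n1
[19] read 'a'  n1⇒n2  emit P0@[18:19]
[20] read 'b'  n2⇒n1 ·f
[21] read 'e'  n1⇒n3 ·f
[22] read 'c'  n3⇒n4
[23] read 'b'  n4⇒n5
[24] read 'c'  n5⇒n6
[25] read 'a'  n6⇒n7
[26] read 'c'  n7⇒n8  emit P1@[21:26]
[27] read 'e'  n8⇒n3 ·f
[28] read 'e'  n3⇒n3 ·f
[29] read 'd'  n3⇒n0 ·f
[30] read 'c'  n0⇒n0
[31] read 'd'  n0⇒n0
[32] read 'c'  n0⇒n0
[33] read 'b'  n0⇒n1
[34] read 'b'  n1⇒n1 ·f
[35] read 'a'  n1⇒n2  emit P0@[34:35]
[36] read 'e'  n2⇒n3 ·f
[37] read 'c'  n3⇒n4
[38] read 'b'  n4⇒n5
[39] read 'c'  n5⇒n6
[40] read 'a'  n6⇒n7
[41] read 'c'  n7⇒n8  emit P1@[36:41]
[42] read 'c'  n8⇒n0 ·f
[43] read 'e'  n0⇒n3
[44] read 'c'  n3⇒n4
[45] read 'b'  n4⇒n5
[46] read 'c'  n5⇒n6
[47] read 'a'  n6⇒n7
[48] read 'c'  n7⇒n8  emit P1@[43:48]
[49] read 'a'  n8⇒n0 ·f
[50] read 'e'  n0⇒n3
[51] read 'c'  n3⇒n4
[52] read 'b'  n4⇒n5
[53] read 'c'  n5⇒n6
[54] read 'a'  n6⇒n7
[55] read 'c'  n7⇒n8  emit P1@[50:55]
[56] read 'c'  n8⇒n0 ·f
[57] read 'e'  n0⇒n3
[58] read 'c'  n3⇒n4
[59] read 'b'  n4⇒n5
[60] read 'c'  n5⇒n6
[61] read 'a'  n6⇒n7
[62] read 'c'  n7⇒n8  emit P1@[57:62]
[63] read 'd'  n8⇒n0 ·f
[64] read 'b'  n0⇒n1
[65] read 'd'  n1⇒n0 ·f
[66] read 'e'  n0⇒n3
[67] read 'c'  n3⇒n4
[68] read 'b'  n4⇒n5
[69] read 'c'  n5⇒n6
[70] read 'a'  n6⇒n7
[71] read 'c'  n7⇒n8  emit P1@[66:71]
[72] read 'e'  n8⇒n3 ·f
[73] read 'c'  n3⇒n4
[74] read 'b'  n4⇒n5
[75] read 'c'  n5⇒n6

Matches: [[6,1],[12,1],[14,0],[19,0],[26,1],[35,0],[41,1],[48,1],[55,1],[62,1],[71,1]]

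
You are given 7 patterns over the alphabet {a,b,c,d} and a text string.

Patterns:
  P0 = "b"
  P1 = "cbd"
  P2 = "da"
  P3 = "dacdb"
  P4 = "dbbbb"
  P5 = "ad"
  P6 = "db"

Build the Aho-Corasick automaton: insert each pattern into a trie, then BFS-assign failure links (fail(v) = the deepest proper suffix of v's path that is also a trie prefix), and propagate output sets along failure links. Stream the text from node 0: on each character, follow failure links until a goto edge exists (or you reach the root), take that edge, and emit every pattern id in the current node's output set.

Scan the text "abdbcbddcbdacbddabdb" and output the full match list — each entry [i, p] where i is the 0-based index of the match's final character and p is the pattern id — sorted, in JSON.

Construct AC machine:
Trie (insert patterns):
  n0 'ε': a→14 b→1 c→2 d→5
  n1 'b': ·  [P0 ends]
  n2 'c': b→3
  n3 'cb': d→4
  n4 'cbd': ·  [P1 ends]
  n5 'd': a→6 b→10
  n6 'da': c→7  [P2 ends]
  n7 'dac': d→8
  n8 'dacd': b→9
  n9 'dacdb': ·  [P3 ends]
  n10 'db': b→11  [P6 ends]
  n11 'dbb': b→12
  n12 'dbbb': b→13
  n13 'dbbbb': ·  [P4 ends]
  n14 'a': d→15
  n15 'ad': ·  [P5 ends]

BFS fail/out derivation:
  fail(1) 'b': from fail(0)=0 chase 'b': 0 ⇒ 0;  out={0}∪out(0)={0}
  fail(2) 'c': from fail(0)=0 chase 'c': 0 ⇒ 0;  out=∅∪out(0)=∅
  fail(5) 'd': from fail(0)=0 chase 'd': 0 ⇒ 0;  out=∅∪out(0)=∅
  fail(14) 'a': from fail(0)=0 chase 'a': 0 ⇒ 0;  out=∅∪out(0)=∅
  fail(3) 'cb': from fail(2)=0 chase 'b': 0 ⇒ 1;  out=∅∪out(1)={0}
  fail(6) 'da': from fail(5)=0 chase 'a': 0 ⇒ 14;  out={2}∪out(14)={2}
  fail(10) 'db': from fail(5)=0 chase 'b': 0 ⇒ 1;  out={6}∪out(1)={0,6}
  fail(15) 'ad': from fail(14)=0 chase 'd': 0 ⇒ 5;  out={5}∪out(5)={5}
  fail(4) 'cbd': from fail(3)=1 chase 'd': 1→0 ⇒ 5;  out={1}∪out(5)={1}
  fail(7) 'dac': from fail(6)=14 chase 'c': 14→0 ⇒ 2;  out=∅∪out(2)=∅
  fail(11) 'dbb': from fail(10)=1 chase 'b': 1→0 ⇒ 1;  out=∅∪out(1)={0}
  fail(8) 'dacd': from fail(7)=2 chase 'd': 2→0 ⇒ 5;  out=∅∪out(5)=∅
  fail(12) 'dbbb': from fail(11)=1 chase 'b': 1→0 ⇒ 1;  out=∅∪out(1)={0}
  fail(9) 'dacdb': from fail(8)=5 chase 'b': 5 ⇒ 10;  out={3}∪out(10)={0,3,6}
  fail(13) 'dbbbb': from fail(12)=1 chase 'b': 1→0 ⇒ 1;  out={4}∪out(1)={0,4}

Text stream:
i=0 'a': node 0→14
i=1 'b': node 14→1 (via fail)  → match P0@[1:1]
i=2 'd': node 1→5 (via fail)
i=3 'b': node 5→10  → match P0@[3:3],P6@[2:3]
i=4 'c': node 10→2 (via fail)
i=5 'b': node 2→3  → match P0@[5:5]
i=6 'd': node 3→4  → match P1@[4:6]
i=7 'd': node 4→5 (via fail)
i=8 'c': node 5→2 (via fail)
i=9 'b': node 2→3  → match P0@[9:9]
i=10 'd': node 3→4  → match P1@[8:10]
i=11 'a': node 4→6 (via fail)  → match P2@[10:11]
i=12 'c': node 6→7
i=13 'b': node 7→3 (via fail)  → match P0@[13:13]
i=14 'd': node 3→4  → match P1@[12:14]
i=15 'd': node 4→5 (via fail)
i=16 'a': node 5→6  → match P2@[15:16]
i=17 'b': node 6→1 (via fail)  → match P0@[17:17]
i=18 'd': node 1→5 (via fail)
i=19 'b': node 5→10  → match P0@[19:19],P6@[18:19]

Result: [[1,0],[3,0],[3,6],[5,0],[6,1],[9,0],[10,1],[11,2],[13,0],[14,1],[16,2],[17,0],[19,0],[19,6]]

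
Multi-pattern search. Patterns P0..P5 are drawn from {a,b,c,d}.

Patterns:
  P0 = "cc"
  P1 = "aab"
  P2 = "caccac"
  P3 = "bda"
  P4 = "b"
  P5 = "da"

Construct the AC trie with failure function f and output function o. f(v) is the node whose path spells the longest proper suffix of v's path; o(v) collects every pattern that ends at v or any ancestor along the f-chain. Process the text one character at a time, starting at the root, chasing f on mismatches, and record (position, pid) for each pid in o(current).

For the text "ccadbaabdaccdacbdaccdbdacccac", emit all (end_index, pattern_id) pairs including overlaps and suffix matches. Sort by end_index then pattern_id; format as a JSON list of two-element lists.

Build:
Trie nodes:
  0='ε' goto a→3 b→11 c→1 d→14
  1='c' goto a→6 c→2
  2='cc' goto ·  ←P0
  3='a' goto a→4
  4='aa' goto b→5
  5='aab' goto ·  ←P1
  6='ca' goto c→7
  7='cac' goto c→8
  8='cacc' goto a→9
  9='cacca' goto c→10
  10='caccac' goto ·  ←P2
  11='b' goto d→12  ←P4
  12='bd' goto a→13
  13='bda' goto ·  ←P3
  14='d' goto a→15
  15='da' goto ·  ←P5

BFS fail/out derivation:
  n1('c'): parent n0 fail=0; on 'c' 0 → fail=0;  out ∅∪∅=∅
  n3('a'): parent n0 fail=0; on 'a' 0 → fail=0;  out ∅∪∅=∅
  n11('b'): parent n0 fail=0; on 'b' 0 → fail=0;  out {4}∪∅={4}
  n14('d'): parent n0 fail=0; on 'd' 0 → fail=0;  out ∅∪∅=∅
  n2('cc'): parent n1 fail=0; on 'c' 0 → fail=1;  out {0}∪∅={0}
  n4('aa'): parent n3 fail=0; on 'a' 0 → fail=3;  out ∅∪∅=∅
  n6('ca'): parent n1 fail=0; on 'a' 0 → fail=3;  out ∅∪∅=∅
  n12('bd'): parent n11 fail=0; on 'd' 0 → fail=14;  out ∅∪∅=∅
  n15('da'): parent n14 fail=0; on 'a' 0 → fail=3;  out {5}∪∅={5}
  n5('aab'): parent n4 fail=3; on 'b' 3→0 → fail=11;  out {1}∪{4}={1,4}
  n7('cac'): parent n6 fail=3; on 'c' 3→0 → fail=1;  out ∅∪∅=∅
  n13('bda'): parent n12 fail=14; on 'a' 14 → fail=15;  out {3}∪{5}={3,5}
  n8('cacc'): parent n7 fail=1; on 'c' 1 → fail=2;  out ∅∪{0}={0}
  n9('cacca'): parent n8 fail=2; on 'a' 2→1 → fail=6;  out ∅∪∅=∅
  n10('caccac'): parent n9 fail=6; on 'c' 6 → fail=7;  out {2}∪∅={2}

Scan:
pos 0 'c': at 1
pos 1 'c': at 2  ** P0@[0:1]
pos 2 'a': at 6 (fail-walked)
pos 3 'd': at 14 (fail-walked)
pos 4 'b': at 11 (fail-walked)  ** P4@[4:4]
pos 5 'a': at 3 (fail-walked)
pos 6 'a': at 4
pos 7 'b': at 5  ** P1@[5:7],P4@[7:7]
pos 8 'd': at 12 (fail-walked)
pos 9 'a': at 13  ** P3@[7:9],P5@[8:9]
pos 10 'c': at 1 (fail-walked)
pos 11 'c': at 2  ** P0@[10:11]
pos 12 'd': at 14 (fail-walked)
pos 13 'a': at 15  ** P5@[12:13]
pos 14 'c': at 1 (fail-walked)
pos 15 'b': at 11 (fail-walked)  ** P4@[15:15]
pos 16 'd': at 12
pos 17 'a': at 13  ** P3@[15:17],P5@[16:17]
pos 18 'c': at 1 (fail-walked)
pos 19 'c': at 2  ** P0@[18:19]
pos 20 'd': at 14 (fail-walked)
pos 21 'b': at 11 (fail-walked)  ** P4@[21:21]
pos 22 'd': at 12
pos 23 'a': at 13  ** P3@[21:23],P5@[22:23]
pos 24 'c': at 1 (fail-walked)
pos 25 'c': at 2  ** P0@[24:25]
pos 26 'c': at 2 (fail-walked)  ** P0@[25:26]
pos 27 'a': at 6 (fail-walked)
pos 28 'c': at 7

Result: [[1,0],[4,4],[7,1],[7,4],[9,3],[9,5],[11,0],[13,5],[15,4],[17,3],[17,5],[19,0],[21,4],[23,3],[23,5],[25,0],[26,0]]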